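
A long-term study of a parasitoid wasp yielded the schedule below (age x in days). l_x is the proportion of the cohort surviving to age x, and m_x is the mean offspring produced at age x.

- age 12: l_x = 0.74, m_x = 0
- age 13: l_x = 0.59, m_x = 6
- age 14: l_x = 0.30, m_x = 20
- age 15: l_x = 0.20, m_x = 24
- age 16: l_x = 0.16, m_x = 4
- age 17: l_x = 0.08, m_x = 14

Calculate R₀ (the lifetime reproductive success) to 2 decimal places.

R₀ = Σ l_x m_x:
  age 12: 0.74 × 0 = 0.0000
  age 13: 0.59 × 6 = 3.5400
  age 14: 0.30 × 20 = 6.0000
  age 15: 0.20 × 24 = 4.8000
  age 16: 0.16 × 4 = 0.6400
  age 17: 0.08 × 14 = 1.1200
R₀ = 0.0000 + 3.5400 + 6.0000 + 4.8000 + 0.6400 + 1.1200 = 16.1000

16.10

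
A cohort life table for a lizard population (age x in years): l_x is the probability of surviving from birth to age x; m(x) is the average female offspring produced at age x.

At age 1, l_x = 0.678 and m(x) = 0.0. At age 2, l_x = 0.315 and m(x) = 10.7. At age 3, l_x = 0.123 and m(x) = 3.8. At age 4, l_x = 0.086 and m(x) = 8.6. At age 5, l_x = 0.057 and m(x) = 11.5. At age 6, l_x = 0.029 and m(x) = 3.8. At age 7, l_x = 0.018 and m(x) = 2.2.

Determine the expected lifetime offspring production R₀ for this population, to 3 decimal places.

R₀ = Σ l_x m(x):
  age 1: 0.678 × 0.0 = 0.0000
  age 2: 0.315 × 10.7 = 3.3705
  age 3: 0.123 × 3.8 = 0.4674
  age 4: 0.086 × 8.6 = 0.7396
  age 5: 0.057 × 11.5 = 0.6555
  age 6: 0.029 × 3.8 = 0.1102
  age 7: 0.018 × 2.2 = 0.0396
R₀ = 0.0000 + 3.3705 + 0.4674 + 0.7396 + 0.6555 + 0.1102 + 0.0396 = 5.3828

5.383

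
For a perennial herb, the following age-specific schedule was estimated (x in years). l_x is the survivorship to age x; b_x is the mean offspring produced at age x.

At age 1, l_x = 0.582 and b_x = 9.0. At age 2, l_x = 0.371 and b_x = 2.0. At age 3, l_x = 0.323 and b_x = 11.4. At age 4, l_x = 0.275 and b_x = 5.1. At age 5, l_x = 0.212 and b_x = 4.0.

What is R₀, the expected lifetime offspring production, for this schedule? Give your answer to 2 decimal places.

R₀ = Σ l_x b_x:
  age 1: 0.582 × 9.0 = 5.2380
  age 2: 0.371 × 2.0 = 0.7420
  age 3: 0.323 × 11.4 = 3.6822
  age 4: 0.275 × 5.1 = 1.4025
  age 5: 0.212 × 4.0 = 0.8480
R₀ = 5.2380 + 0.7420 + 3.6822 + 1.4025 + 0.8480 = 11.9127

11.91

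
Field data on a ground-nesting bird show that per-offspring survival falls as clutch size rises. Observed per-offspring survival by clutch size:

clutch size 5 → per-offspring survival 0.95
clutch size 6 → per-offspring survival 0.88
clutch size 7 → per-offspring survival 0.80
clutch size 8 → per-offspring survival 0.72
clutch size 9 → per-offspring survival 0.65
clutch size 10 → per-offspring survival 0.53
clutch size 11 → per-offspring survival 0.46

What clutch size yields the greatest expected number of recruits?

9

Expected recruits = c × s(c):
  c=5: 5 × 0.95 = 4.750
  c=6: 6 × 0.88 = 5.280
  c=7: 7 × 0.80 = 5.600
  c=8: 8 × 0.72 = 5.760
  c=9: 9 × 0.65 = 5.850
  c=10: 10 × 0.53 = 5.300
  c=11: 11 × 0.46 = 5.060
Maximum at c = 9 (5.850 recruits).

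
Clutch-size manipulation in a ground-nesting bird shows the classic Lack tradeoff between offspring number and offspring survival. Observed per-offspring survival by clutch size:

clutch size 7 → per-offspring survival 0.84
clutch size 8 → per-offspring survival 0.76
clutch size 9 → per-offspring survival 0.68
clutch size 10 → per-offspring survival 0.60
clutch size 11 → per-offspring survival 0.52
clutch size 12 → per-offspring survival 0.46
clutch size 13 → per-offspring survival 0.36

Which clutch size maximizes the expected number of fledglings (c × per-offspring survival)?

Expected fledglings = c × s(c):
  c=7: 7 × 0.84 = 5.880
  c=8: 8 × 0.76 = 6.080
  c=9: 9 × 0.68 = 6.120
  c=10: 10 × 0.60 = 6.000
  c=11: 11 × 0.52 = 5.720
  c=12: 12 × 0.46 = 5.520
  c=13: 13 × 0.36 = 4.680
Maximum at c = 9 (6.120 fledglings).

9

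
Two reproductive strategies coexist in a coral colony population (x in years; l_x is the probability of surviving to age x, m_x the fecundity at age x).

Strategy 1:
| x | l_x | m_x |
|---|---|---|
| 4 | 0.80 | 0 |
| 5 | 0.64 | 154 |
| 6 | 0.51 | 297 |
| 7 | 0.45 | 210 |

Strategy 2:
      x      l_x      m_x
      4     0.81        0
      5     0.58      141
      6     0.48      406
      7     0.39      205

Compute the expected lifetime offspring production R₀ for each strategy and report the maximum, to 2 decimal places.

356.61

Strategy 1: R₀ = 0.80×0 + 0.64×154 + 0.51×297 + 0.45×210 = 344.5300
Strategy 2: R₀ = 0.81×0 + 0.58×141 + 0.48×406 + 0.39×205 = 356.6100
Highest R₀: strategy 2 with 356.6100.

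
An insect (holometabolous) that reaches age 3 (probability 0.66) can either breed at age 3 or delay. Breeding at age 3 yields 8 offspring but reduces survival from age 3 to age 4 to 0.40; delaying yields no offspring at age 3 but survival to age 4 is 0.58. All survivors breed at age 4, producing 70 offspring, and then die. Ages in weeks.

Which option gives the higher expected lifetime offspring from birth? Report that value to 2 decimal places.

26.80

breed at age 3: R₀ = 0.66 × (8 + 0.40 × 70) = 0.66 × 36.0000 = 23.7600
delay to age 4: R₀ = 0.66 × (0.58 × 70) = 0.66 × 40.6000 = 26.7960
Higher: delay to age 4 (26.7960).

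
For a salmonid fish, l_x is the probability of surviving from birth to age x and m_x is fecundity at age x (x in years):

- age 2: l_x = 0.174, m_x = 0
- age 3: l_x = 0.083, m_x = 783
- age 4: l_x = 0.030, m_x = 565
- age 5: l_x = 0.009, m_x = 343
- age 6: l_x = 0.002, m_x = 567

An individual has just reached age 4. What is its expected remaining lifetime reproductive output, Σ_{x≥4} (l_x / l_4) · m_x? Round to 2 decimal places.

l_4 = 0.030. Conditional survival from age 4 to x is l_x / l_4.
  x=4: (0.030/0.030) × 565 = 565.0000
  x=5: (0.009/0.030) × 343 = 102.9000
  x=6: (0.002/0.030) × 567 = 37.8000
Sum = 565.0000 + 102.9000 + 37.8000 = 705.7000

705.70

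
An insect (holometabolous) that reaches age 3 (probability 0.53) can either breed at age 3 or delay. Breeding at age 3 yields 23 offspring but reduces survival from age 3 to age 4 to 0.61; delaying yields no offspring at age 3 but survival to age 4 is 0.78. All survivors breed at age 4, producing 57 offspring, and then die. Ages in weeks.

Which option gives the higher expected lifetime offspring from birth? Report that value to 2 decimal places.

30.62

breed at age 3: R₀ = 0.53 × (23 + 0.61 × 57) = 0.53 × 57.7700 = 30.6181
delay to age 4: R₀ = 0.53 × (0.78 × 57) = 0.53 × 44.4600 = 23.5638
Higher: breed at age 3 (30.6181).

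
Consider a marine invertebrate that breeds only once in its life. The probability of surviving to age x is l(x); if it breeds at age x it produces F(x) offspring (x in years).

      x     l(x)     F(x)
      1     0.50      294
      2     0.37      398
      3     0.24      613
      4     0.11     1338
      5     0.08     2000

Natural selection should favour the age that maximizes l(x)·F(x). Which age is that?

5

Expected offspring if breeding at age x = l(x) × F(x):
  age 1: 0.50 × 294 = 147.000
  age 2: 0.37 × 398 = 147.260
  age 3: 0.24 × 613 = 147.120
  age 4: 0.11 × 1338 = 147.180
  age 5: 0.08 × 2000 = 160.000
Maximum at age 5 (160.000).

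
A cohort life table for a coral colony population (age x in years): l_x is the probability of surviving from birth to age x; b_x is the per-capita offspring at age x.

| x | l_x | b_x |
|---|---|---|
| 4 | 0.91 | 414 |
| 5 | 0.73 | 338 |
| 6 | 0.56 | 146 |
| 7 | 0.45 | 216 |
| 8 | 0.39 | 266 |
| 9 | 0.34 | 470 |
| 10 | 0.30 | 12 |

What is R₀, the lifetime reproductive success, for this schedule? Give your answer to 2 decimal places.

1069.58

R₀ = Σ l_x b_x:
  age 4: 0.91 × 414 = 376.7400
  age 5: 0.73 × 338 = 246.7400
  age 6: 0.56 × 146 = 81.7600
  age 7: 0.45 × 216 = 97.2000
  age 8: 0.39 × 266 = 103.7400
  age 9: 0.34 × 470 = 159.8000
  age 10: 0.30 × 12 = 3.6000
R₀ = 376.7400 + 246.7400 + 81.7600 + 97.2000 + 103.7400 + 159.8000 + 3.6000 = 1069.5800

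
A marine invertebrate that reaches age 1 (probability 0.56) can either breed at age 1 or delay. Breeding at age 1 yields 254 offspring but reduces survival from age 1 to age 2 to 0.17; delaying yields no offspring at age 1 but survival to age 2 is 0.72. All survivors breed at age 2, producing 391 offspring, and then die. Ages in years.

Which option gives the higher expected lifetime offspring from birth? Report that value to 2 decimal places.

179.46

breed at age 1: R₀ = 0.56 × (254 + 0.17 × 391) = 0.56 × 320.4700 = 179.4632
delay to age 2: R₀ = 0.56 × (0.72 × 391) = 0.56 × 281.5200 = 157.6512
Higher: breed at age 1 (179.4632).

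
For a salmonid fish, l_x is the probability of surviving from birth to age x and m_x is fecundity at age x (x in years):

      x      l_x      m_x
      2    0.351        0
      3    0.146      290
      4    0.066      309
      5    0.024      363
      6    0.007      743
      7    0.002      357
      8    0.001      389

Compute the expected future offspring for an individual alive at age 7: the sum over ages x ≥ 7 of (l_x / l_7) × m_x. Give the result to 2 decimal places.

l_7 = 0.002. Conditional survival from age 7 to x is l_x / l_7.
  x=7: (0.002/0.002) × 357 = 357.0000
  x=8: (0.001/0.002) × 389 = 194.5000
Sum = 357.0000 + 194.5000 = 551.5000

551.50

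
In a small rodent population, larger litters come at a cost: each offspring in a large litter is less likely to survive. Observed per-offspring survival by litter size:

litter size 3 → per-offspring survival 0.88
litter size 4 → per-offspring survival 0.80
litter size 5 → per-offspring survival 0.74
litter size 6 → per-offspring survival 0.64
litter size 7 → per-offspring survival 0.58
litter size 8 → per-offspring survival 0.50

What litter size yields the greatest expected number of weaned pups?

7

Expected weaned pups = c × s(c):
  c=3: 3 × 0.88 = 2.640
  c=4: 4 × 0.80 = 3.200
  c=5: 5 × 0.74 = 3.700
  c=6: 6 × 0.64 = 3.840
  c=7: 7 × 0.58 = 4.060
  c=8: 8 × 0.50 = 4.000
Maximum at c = 7 (4.060 weaned pups).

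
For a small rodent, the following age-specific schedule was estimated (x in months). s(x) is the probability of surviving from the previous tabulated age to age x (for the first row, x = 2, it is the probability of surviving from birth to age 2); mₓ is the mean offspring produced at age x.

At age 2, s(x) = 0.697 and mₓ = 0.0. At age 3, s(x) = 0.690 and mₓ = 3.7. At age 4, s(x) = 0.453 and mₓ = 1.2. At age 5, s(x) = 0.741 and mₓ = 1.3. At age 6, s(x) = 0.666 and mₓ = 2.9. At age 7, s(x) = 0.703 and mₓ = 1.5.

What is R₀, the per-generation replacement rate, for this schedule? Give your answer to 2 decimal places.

Survivorship from birth: l_x = s_2·s_3·…·s_x.
  l_2 = 0.69700
  l_3 = 0.48093
  l_4 = 0.21786
  l_5 = 0.16144
  l_6 = 0.10752
  l_7 = 0.07558
R₀ = Σ l_x mₓ:
  age 2: 0.69700 × 0.0 = 0.0000
  age 3: 0.48093 × 3.7 = 1.7794
  age 4: 0.21786 × 1.2 = 0.2614
  age 5: 0.16144 × 1.3 = 0.2099
  age 6: 0.10752 × 2.9 = 0.3118
  age 7: 0.07558 × 1.5 = 0.1134
R₀ = 0.0000 + 1.7794 + 0.2614 + 0.2099 + 0.3118 + 0.1134 = 2.6759

2.68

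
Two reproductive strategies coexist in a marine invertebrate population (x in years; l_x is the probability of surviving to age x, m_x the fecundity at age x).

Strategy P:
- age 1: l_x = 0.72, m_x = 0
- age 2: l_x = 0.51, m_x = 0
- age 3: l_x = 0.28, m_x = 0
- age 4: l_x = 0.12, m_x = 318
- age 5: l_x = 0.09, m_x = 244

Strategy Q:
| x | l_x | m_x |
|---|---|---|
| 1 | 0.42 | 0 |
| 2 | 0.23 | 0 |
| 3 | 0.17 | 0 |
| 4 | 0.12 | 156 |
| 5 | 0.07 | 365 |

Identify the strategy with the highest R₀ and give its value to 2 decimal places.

Strategy P: R₀ = 0.72×0 + 0.51×0 + 0.28×0 + 0.12×318 + 0.09×244 = 60.1200
Strategy Q: R₀ = 0.42×0 + 0.23×0 + 0.17×0 + 0.12×156 + 0.07×365 = 44.2700
Highest R₀: strategy P with 60.1200.

60.12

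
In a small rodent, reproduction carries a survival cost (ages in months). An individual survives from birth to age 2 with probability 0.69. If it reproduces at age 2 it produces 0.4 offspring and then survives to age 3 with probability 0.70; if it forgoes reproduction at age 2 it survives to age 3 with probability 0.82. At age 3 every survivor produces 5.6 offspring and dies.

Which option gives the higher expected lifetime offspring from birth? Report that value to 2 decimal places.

3.17

breed at age 2: R₀ = 0.69 × (0.4 + 0.70 × 5.6) = 0.69 × 4.3200 = 2.9808
delay to age 3: R₀ = 0.69 × (0.82 × 5.6) = 0.69 × 4.5920 = 3.1685
Higher: delay to age 3 (3.1685).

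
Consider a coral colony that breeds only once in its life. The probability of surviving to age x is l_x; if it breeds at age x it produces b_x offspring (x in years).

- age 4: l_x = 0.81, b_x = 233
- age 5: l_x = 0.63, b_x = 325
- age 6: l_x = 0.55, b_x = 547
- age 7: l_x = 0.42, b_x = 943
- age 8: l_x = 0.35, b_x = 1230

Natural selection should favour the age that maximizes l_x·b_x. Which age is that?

8

Expected offspring if breeding at age x = l_x × b_x:
  age 4: 0.81 × 233 = 188.730
  age 5: 0.63 × 325 = 204.750
  age 6: 0.55 × 547 = 300.850
  age 7: 0.42 × 943 = 396.060
  age 8: 0.35 × 1230 = 430.500
Maximum at age 8 (430.500).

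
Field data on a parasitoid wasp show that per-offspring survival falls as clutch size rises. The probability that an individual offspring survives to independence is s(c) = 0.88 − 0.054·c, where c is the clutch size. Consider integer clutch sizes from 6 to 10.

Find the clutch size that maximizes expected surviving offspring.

Expected surviving offspring = c × s(c):
  c=6: 6 × 0.556 = 3.336
  c=7: 7 × 0.502 = 3.514
  c=8: 8 × 0.448 = 3.584
  c=9: 9 × 0.394 = 3.546
  c=10: 10 × 0.340 = 3.400
Maximum at c = 8 (3.584 surviving offspring).

8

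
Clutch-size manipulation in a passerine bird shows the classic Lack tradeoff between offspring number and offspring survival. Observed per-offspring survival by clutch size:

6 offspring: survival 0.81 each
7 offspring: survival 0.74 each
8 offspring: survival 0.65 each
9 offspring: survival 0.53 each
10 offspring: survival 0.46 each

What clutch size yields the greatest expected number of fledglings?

Expected fledglings = c × s(c):
  c=6: 6 × 0.81 = 4.860
  c=7: 7 × 0.74 = 5.180
  c=8: 8 × 0.65 = 5.200
  c=9: 9 × 0.53 = 4.770
  c=10: 10 × 0.46 = 4.600
Maximum at c = 8 (5.200 fledglings).

8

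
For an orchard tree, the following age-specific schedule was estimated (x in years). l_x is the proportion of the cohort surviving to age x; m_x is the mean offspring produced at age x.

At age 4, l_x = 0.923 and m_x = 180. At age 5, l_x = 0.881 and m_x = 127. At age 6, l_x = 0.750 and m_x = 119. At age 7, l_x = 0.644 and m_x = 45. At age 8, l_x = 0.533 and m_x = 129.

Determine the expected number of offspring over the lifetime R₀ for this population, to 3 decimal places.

R₀ = Σ l_x m_x:
  age 4: 0.923 × 180 = 166.1400
  age 5: 0.881 × 127 = 111.8870
  age 6: 0.750 × 119 = 89.2500
  age 7: 0.644 × 45 = 28.9800
  age 8: 0.533 × 129 = 68.7570
R₀ = 166.1400 + 111.8870 + 89.2500 + 28.9800 + 68.7570 = 465.0140

465.014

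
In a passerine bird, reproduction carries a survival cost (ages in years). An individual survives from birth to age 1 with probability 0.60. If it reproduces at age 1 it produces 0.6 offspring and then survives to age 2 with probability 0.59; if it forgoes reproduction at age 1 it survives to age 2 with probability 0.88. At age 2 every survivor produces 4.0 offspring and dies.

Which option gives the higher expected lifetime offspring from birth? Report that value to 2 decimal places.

breed at age 1: R₀ = 0.60 × (0.6 + 0.59 × 4.0) = 0.60 × 2.9600 = 1.7760
delay to age 2: R₀ = 0.60 × (0.88 × 4.0) = 0.60 × 3.5200 = 2.1120
Higher: delay to age 2 (2.1120).

2.11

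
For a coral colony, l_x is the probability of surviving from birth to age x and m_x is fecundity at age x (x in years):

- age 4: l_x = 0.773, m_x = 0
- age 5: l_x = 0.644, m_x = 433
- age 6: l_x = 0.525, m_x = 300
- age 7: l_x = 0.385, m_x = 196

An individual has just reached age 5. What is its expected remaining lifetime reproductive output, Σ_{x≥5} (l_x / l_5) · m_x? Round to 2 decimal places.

l_5 = 0.644. Conditional survival from age 5 to x is l_x / l_5.
  x=5: (0.644/0.644) × 433 = 433.0000
  x=6: (0.525/0.644) × 300 = 244.5652
  x=7: (0.385/0.644) × 196 = 117.1739
Sum = 433.0000 + 244.5652 + 117.1739 = 794.7391

794.74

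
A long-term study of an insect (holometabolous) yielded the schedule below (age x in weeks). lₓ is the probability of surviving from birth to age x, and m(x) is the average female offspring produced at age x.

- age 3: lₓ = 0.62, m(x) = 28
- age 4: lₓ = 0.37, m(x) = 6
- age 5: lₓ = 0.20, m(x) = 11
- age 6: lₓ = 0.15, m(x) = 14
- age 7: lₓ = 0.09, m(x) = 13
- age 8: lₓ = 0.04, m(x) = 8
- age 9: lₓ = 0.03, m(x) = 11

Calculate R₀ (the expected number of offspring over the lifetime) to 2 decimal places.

25.70

R₀ = Σ lₓ m(x):
  age 3: 0.62 × 28 = 17.3600
  age 4: 0.37 × 6 = 2.2200
  age 5: 0.20 × 11 = 2.2000
  age 6: 0.15 × 14 = 2.1000
  age 7: 0.09 × 13 = 1.1700
  age 8: 0.04 × 8 = 0.3200
  age 9: 0.03 × 11 = 0.3300
R₀ = 17.3600 + 2.2200 + 2.2000 + 2.1000 + 1.1700 + 0.3200 + 0.3300 = 25.7000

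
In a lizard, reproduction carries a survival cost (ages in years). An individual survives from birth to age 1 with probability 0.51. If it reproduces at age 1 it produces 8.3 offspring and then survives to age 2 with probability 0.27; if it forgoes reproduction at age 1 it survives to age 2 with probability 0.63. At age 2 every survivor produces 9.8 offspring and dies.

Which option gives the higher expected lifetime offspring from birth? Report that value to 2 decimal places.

5.58

breed at age 1: R₀ = 0.51 × (8.3 + 0.27 × 9.8) = 0.51 × 10.9460 = 5.5825
delay to age 2: R₀ = 0.51 × (0.63 × 9.8) = 0.51 × 6.1740 = 3.1487
Higher: breed at age 1 (5.5825).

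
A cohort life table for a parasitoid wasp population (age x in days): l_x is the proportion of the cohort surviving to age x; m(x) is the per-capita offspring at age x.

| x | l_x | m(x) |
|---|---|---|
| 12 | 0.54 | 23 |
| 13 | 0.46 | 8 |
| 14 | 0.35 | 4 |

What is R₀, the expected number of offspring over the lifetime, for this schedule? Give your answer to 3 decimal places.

17.500

R₀ = Σ l_x m(x):
  age 12: 0.54 × 23 = 12.4200
  age 13: 0.46 × 8 = 3.6800
  age 14: 0.35 × 4 = 1.4000
R₀ = 12.4200 + 3.6800 + 1.4000 = 17.5000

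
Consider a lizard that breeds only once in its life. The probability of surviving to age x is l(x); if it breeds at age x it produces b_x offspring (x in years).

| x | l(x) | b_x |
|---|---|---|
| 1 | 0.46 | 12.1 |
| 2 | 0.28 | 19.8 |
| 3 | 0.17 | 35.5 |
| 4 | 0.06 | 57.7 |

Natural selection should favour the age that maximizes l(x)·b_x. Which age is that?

3

Expected offspring if breeding at age x = l(x) × b_x:
  age 1: 0.46 × 12.1 = 5.566
  age 2: 0.28 × 19.8 = 5.544
  age 3: 0.17 × 35.5 = 6.035
  age 4: 0.06 × 57.7 = 3.462
Maximum at age 3 (6.035).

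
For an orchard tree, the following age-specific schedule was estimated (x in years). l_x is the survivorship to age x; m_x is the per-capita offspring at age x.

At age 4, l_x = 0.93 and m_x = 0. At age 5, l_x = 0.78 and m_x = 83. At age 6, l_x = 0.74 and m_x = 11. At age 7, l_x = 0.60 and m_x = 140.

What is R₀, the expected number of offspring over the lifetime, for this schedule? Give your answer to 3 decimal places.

R₀ = Σ l_x m_x:
  age 4: 0.93 × 0 = 0.0000
  age 5: 0.78 × 83 = 64.7400
  age 6: 0.74 × 11 = 8.1400
  age 7: 0.60 × 140 = 84.0000
R₀ = 0.0000 + 64.7400 + 8.1400 + 84.0000 = 156.8800

156.880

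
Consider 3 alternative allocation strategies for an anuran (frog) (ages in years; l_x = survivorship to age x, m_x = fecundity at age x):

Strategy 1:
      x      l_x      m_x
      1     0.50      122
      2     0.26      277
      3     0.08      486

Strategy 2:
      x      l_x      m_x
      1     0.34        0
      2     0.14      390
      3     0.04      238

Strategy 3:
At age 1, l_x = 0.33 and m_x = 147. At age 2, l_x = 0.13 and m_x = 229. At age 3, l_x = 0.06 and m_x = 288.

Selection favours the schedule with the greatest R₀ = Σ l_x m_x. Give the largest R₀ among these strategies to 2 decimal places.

Strategy 1: R₀ = 0.50×122 + 0.26×277 + 0.08×486 = 171.9000
Strategy 2: R₀ = 0.34×0 + 0.14×390 + 0.04×238 = 64.1200
Strategy 3: R₀ = 0.33×147 + 0.13×229 + 0.06×288 = 95.5600
Highest R₀: strategy 1 with 171.9000.

171.90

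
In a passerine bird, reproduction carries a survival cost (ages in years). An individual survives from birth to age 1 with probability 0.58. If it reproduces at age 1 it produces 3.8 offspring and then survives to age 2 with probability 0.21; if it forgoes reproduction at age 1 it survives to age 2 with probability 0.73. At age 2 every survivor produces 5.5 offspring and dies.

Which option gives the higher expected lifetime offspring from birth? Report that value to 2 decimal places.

2.87

breed at age 1: R₀ = 0.58 × (3.8 + 0.21 × 5.5) = 0.58 × 4.9550 = 2.8739
delay to age 2: R₀ = 0.58 × (0.73 × 5.5) = 0.58 × 4.0150 = 2.3287
Higher: breed at age 1 (2.8739).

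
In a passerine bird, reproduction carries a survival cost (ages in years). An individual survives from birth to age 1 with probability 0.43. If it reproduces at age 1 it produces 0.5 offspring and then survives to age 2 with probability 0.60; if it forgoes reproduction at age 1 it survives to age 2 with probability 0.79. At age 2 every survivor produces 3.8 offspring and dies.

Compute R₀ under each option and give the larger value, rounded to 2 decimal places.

breed at age 1: R₀ = 0.43 × (0.5 + 0.60 × 3.8) = 0.43 × 2.7800 = 1.1954
delay to age 2: R₀ = 0.43 × (0.79 × 3.8) = 0.43 × 3.0020 = 1.2909
Higher: delay to age 2 (1.2909).

1.29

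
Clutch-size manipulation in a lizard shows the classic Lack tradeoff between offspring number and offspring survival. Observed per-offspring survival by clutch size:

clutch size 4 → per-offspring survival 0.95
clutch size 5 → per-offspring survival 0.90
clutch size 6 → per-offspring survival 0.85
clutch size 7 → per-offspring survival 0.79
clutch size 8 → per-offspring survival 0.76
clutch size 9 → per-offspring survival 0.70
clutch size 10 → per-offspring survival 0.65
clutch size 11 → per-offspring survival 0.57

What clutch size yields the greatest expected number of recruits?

Expected recruits = c × s(c):
  c=4: 4 × 0.95 = 3.800
  c=5: 5 × 0.90 = 4.500
  c=6: 6 × 0.85 = 5.100
  c=7: 7 × 0.79 = 5.530
  c=8: 8 × 0.76 = 6.080
  c=9: 9 × 0.70 = 6.300
  c=10: 10 × 0.65 = 6.500
  c=11: 11 × 0.57 = 6.270
Maximum at c = 10 (6.500 recruits).

10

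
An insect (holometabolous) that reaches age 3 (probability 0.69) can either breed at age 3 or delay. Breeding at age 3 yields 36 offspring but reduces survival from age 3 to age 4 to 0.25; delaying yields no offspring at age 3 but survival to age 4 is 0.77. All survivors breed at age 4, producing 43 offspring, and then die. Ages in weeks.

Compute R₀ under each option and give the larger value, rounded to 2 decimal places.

breed at age 3: R₀ = 0.69 × (36 + 0.25 × 43) = 0.69 × 46.7500 = 32.2575
delay to age 4: R₀ = 0.69 × (0.77 × 43) = 0.69 × 33.1100 = 22.8459
Higher: breed at age 3 (32.2575).

32.26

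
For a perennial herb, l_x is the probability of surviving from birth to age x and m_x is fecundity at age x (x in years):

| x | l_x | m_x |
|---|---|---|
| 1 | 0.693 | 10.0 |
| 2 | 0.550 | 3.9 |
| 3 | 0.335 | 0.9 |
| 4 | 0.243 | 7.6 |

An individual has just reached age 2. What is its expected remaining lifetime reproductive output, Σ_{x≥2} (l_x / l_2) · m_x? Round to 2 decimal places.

l_2 = 0.550. Conditional survival from age 2 to x is l_x / l_2.
  x=2: (0.550/0.550) × 3.9 = 3.9000
  x=3: (0.335/0.550) × 0.9 = 0.5482
  x=4: (0.243/0.550) × 7.6 = 3.3578
Sum = 3.9000 + 0.5482 + 3.3578 = 7.8060

7.81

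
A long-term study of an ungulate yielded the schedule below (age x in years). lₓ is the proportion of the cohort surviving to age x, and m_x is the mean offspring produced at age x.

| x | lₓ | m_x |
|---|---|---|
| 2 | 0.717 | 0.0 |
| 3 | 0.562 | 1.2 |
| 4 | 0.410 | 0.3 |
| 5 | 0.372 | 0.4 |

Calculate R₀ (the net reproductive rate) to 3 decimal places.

R₀ = Σ lₓ m_x:
  age 2: 0.717 × 0.0 = 0.0000
  age 3: 0.562 × 1.2 = 0.6744
  age 4: 0.410 × 0.3 = 0.1230
  age 5: 0.372 × 0.4 = 0.1488
R₀ = 0.0000 + 0.6744 + 0.1230 + 0.1488 = 0.9462

0.946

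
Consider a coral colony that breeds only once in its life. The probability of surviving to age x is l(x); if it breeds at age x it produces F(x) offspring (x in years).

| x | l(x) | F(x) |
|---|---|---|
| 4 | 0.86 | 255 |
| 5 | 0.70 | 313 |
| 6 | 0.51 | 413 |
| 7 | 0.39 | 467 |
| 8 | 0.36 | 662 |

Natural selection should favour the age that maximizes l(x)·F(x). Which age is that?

8

Expected offspring if breeding at age x = l(x) × F(x):
  age 4: 0.86 × 255 = 219.300
  age 5: 0.70 × 313 = 219.100
  age 6: 0.51 × 413 = 210.630
  age 7: 0.39 × 467 = 182.130
  age 8: 0.36 × 662 = 238.320
Maximum at age 8 (238.320).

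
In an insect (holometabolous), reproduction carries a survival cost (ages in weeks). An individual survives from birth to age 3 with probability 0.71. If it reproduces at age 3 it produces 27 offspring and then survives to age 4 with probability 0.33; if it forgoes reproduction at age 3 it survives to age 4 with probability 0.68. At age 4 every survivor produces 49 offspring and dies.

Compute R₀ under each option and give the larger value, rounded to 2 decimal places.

30.65

breed at age 3: R₀ = 0.71 × (27 + 0.33 × 49) = 0.71 × 43.1700 = 30.6507
delay to age 4: R₀ = 0.71 × (0.68 × 49) = 0.71 × 33.3200 = 23.6572
Higher: breed at age 3 (30.6507).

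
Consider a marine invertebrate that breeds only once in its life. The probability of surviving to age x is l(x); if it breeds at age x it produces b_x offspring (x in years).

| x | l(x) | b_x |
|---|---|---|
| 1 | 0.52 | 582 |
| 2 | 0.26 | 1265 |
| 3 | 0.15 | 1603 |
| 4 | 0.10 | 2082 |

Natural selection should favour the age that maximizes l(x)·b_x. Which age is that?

2

Expected offspring if breeding at age x = l(x) × b_x:
  age 1: 0.52 × 582 = 302.640
  age 2: 0.26 × 1265 = 328.900
  age 3: 0.15 × 1603 = 240.450
  age 4: 0.10 × 2082 = 208.200
Maximum at age 2 (328.900).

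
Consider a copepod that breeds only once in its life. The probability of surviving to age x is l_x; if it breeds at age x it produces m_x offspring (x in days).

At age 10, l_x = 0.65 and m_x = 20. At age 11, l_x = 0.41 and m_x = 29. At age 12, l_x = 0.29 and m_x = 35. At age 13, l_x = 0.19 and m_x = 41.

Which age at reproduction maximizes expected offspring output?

10

Expected offspring if breeding at age x = l_x × m_x:
  age 10: 0.65 × 20 = 13.000
  age 11: 0.41 × 29 = 11.890
  age 12: 0.29 × 35 = 10.150
  age 13: 0.19 × 41 = 7.790
Maximum at age 10 (13.000).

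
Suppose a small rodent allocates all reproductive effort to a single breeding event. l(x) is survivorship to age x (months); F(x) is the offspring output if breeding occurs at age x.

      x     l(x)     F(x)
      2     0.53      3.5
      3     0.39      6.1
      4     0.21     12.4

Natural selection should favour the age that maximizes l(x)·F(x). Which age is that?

4

Expected offspring if breeding at age x = l(x) × F(x):
  age 2: 0.53 × 3.5 = 1.855
  age 3: 0.39 × 6.1 = 2.379
  age 4: 0.21 × 12.4 = 2.604
Maximum at age 4 (2.604).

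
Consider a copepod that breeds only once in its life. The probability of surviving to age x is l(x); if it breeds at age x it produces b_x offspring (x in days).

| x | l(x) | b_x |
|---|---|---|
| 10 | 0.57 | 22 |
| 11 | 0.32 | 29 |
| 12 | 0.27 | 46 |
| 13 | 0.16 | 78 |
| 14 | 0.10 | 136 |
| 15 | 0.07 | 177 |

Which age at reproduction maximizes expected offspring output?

Expected offspring if breeding at age x = l(x) × b_x:
  age 10: 0.57 × 22 = 12.540
  age 11: 0.32 × 29 = 9.280
  age 12: 0.27 × 46 = 12.420
  age 13: 0.16 × 78 = 12.480
  age 14: 0.10 × 136 = 13.600
  age 15: 0.07 × 177 = 12.390
Maximum at age 14 (13.600).

14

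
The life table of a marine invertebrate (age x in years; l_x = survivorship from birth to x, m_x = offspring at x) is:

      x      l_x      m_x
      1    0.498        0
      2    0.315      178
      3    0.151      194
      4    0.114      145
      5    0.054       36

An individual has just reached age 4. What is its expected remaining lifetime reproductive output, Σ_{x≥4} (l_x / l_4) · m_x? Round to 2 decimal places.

l_4 = 0.114. Conditional survival from age 4 to x is l_x / l_4.
  x=4: (0.114/0.114) × 145 = 145.0000
  x=5: (0.054/0.114) × 36 = 17.0526
Sum = 145.0000 + 17.0526 = 162.0526

162.05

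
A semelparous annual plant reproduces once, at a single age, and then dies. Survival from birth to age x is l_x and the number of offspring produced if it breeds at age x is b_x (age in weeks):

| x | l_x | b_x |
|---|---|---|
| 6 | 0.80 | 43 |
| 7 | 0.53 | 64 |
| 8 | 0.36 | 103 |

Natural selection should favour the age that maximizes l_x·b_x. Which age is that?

Expected offspring if breeding at age x = l_x × b_x:
  age 6: 0.80 × 43 = 34.400
  age 7: 0.53 × 64 = 33.920
  age 8: 0.36 × 103 = 37.080
Maximum at age 8 (37.080).

8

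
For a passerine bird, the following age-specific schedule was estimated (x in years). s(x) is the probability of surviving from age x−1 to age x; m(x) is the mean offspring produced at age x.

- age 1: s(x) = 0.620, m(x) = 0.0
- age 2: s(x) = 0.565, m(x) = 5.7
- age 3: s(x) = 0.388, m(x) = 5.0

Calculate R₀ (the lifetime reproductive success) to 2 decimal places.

2.68

Survivorship from birth: l_x = s_1·s_2·…·s_x.
  l_1 = 0.62000
  l_2 = 0.35030
  l_3 = 0.13592
R₀ = Σ l_x m(x):
  age 1: 0.62000 × 0.0 = 0.0000
  age 2: 0.35030 × 5.7 = 1.9967
  age 3: 0.13592 × 5.0 = 0.6796
R₀ = 0.0000 + 1.9967 + 0.6796 = 2.6763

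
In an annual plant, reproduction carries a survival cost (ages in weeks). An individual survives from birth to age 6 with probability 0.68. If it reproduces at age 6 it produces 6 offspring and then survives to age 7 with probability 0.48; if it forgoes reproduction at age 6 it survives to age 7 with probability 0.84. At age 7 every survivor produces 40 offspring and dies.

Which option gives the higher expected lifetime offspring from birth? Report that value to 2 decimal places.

22.85

breed at age 6: R₀ = 0.68 × (6 + 0.48 × 40) = 0.68 × 25.2000 = 17.1360
delay to age 7: R₀ = 0.68 × (0.84 × 40) = 0.68 × 33.6000 = 22.8480
Higher: delay to age 7 (22.8480).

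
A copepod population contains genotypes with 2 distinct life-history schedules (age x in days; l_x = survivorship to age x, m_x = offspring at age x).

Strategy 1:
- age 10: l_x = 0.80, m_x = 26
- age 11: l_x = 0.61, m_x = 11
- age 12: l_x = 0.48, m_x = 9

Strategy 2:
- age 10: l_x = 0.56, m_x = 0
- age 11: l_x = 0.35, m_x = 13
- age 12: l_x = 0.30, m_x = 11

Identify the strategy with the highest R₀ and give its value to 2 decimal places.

31.83

Strategy 1: R₀ = 0.80×26 + 0.61×11 + 0.48×9 = 31.8300
Strategy 2: R₀ = 0.56×0 + 0.35×13 + 0.30×11 = 7.8500
Highest R₀: strategy 1 with 31.8300.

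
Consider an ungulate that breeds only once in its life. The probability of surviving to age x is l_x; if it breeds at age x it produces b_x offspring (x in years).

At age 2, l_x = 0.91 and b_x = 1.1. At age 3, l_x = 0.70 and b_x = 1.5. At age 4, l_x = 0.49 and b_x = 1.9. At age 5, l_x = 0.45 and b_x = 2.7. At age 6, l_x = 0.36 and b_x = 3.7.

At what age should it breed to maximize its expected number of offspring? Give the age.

Expected offspring if breeding at age x = l_x × b_x:
  age 2: 0.91 × 1.1 = 1.001
  age 3: 0.70 × 1.5 = 1.050
  age 4: 0.49 × 1.9 = 0.931
  age 5: 0.45 × 2.7 = 1.215
  age 6: 0.36 × 3.7 = 1.332
Maximum at age 6 (1.332).

6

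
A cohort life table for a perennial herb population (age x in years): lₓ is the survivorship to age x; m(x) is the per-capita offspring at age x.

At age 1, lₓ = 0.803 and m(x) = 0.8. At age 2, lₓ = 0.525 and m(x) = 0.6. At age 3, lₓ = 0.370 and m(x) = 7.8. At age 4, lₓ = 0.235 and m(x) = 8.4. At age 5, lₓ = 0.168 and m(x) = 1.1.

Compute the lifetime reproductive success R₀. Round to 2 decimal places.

R₀ = Σ lₓ m(x):
  age 1: 0.803 × 0.8 = 0.6424
  age 2: 0.525 × 0.6 = 0.3150
  age 3: 0.370 × 7.8 = 2.8860
  age 4: 0.235 × 8.4 = 1.9740
  age 5: 0.168 × 1.1 = 0.1848
R₀ = 0.6424 + 0.3150 + 2.8860 + 1.9740 + 0.1848 = 6.0022

6.00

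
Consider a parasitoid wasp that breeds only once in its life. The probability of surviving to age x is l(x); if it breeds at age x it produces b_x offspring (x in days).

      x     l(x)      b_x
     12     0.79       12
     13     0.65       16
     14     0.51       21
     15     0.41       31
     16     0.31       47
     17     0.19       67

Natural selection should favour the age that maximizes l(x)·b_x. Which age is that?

Expected offspring if breeding at age x = l(x) × b_x:
  age 12: 0.79 × 12 = 9.480
  age 13: 0.65 × 16 = 10.400
  age 14: 0.51 × 21 = 10.710
  age 15: 0.41 × 31 = 12.710
  age 16: 0.31 × 47 = 14.570
  age 17: 0.19 × 67 = 12.730
Maximum at age 16 (14.570).

16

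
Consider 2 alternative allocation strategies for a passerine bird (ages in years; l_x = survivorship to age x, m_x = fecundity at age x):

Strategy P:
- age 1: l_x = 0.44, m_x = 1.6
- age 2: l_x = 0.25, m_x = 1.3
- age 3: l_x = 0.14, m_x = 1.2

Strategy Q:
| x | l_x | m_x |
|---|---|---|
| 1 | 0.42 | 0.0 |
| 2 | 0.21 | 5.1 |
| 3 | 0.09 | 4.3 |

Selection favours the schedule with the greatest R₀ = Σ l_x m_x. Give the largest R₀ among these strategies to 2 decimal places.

Strategy P: R₀ = 0.44×1.6 + 0.25×1.3 + 0.14×1.2 = 1.1970
Strategy Q: R₀ = 0.42×0.0 + 0.21×5.1 + 0.09×4.3 = 1.4580
Highest R₀: strategy Q with 1.4580.

1.46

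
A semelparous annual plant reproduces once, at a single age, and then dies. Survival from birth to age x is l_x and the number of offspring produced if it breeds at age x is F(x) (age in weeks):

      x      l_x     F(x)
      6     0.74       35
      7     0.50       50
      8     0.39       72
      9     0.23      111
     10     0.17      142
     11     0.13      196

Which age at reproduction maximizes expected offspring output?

8

Expected offspring if breeding at age x = l_x × F(x):
  age 6: 0.74 × 35 = 25.900
  age 7: 0.50 × 50 = 25.000
  age 8: 0.39 × 72 = 28.080
  age 9: 0.23 × 111 = 25.530
  age 10: 0.17 × 142 = 24.140
  age 11: 0.13 × 196 = 25.480
Maximum at age 8 (28.080).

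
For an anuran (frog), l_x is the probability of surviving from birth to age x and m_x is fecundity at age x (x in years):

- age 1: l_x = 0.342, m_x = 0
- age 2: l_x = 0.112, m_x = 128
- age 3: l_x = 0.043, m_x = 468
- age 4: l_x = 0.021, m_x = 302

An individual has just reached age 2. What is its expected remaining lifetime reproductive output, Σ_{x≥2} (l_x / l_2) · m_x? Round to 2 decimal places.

l_2 = 0.112. Conditional survival from age 2 to x is l_x / l_2.
  x=2: (0.112/0.112) × 128 = 128.0000
  x=3: (0.043/0.112) × 468 = 179.6786
  x=4: (0.021/0.112) × 302 = 56.6250
Sum = 128.0000 + 179.6786 + 56.6250 = 364.3036

364.30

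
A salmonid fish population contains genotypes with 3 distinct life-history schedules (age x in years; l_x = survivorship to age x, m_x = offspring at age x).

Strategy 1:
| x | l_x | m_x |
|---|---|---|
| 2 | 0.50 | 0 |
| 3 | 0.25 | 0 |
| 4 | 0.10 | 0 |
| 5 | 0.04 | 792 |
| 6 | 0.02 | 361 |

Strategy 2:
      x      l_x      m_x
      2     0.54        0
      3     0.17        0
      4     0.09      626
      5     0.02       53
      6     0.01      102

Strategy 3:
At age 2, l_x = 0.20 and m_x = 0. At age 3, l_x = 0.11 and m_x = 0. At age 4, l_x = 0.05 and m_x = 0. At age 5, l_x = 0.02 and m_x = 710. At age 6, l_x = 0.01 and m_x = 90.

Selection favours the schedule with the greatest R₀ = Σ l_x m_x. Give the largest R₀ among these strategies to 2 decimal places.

Strategy 1: R₀ = 0.50×0 + 0.25×0 + 0.10×0 + 0.04×792 + 0.02×361 = 38.9000
Strategy 2: R₀ = 0.54×0 + 0.17×0 + 0.09×626 + 0.02×53 + 0.01×102 = 58.4200
Strategy 3: R₀ = 0.20×0 + 0.11×0 + 0.05×0 + 0.02×710 + 0.01×90 = 15.1000
Highest R₀: strategy 2 with 58.4200.

58.42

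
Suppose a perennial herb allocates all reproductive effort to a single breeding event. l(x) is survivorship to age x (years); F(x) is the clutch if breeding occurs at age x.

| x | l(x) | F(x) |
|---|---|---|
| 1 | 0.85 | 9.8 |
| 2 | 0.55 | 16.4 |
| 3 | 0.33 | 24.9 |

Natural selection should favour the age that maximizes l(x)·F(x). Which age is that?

2

Expected offspring if breeding at age x = l(x) × F(x):
  age 1: 0.85 × 9.8 = 8.330
  age 2: 0.55 × 16.4 = 9.020
  age 3: 0.33 × 24.9 = 8.217
Maximum at age 2 (9.020).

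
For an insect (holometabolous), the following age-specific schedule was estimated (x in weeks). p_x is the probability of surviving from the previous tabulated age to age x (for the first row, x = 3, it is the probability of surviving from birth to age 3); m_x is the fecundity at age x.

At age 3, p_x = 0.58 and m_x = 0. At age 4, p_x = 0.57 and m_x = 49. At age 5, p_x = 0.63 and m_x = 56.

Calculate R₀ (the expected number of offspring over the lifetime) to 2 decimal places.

Survivorship from birth: l_x = p_3·p_4·…·p_x.
  l_3 = 0.58000
  l_4 = 0.33060
  l_5 = 0.20828
R₀ = Σ l_x m_x:
  age 3: 0.58000 × 0 = 0.0000
  age 4: 0.33060 × 49 = 16.1994
  age 5: 0.20828 × 56 = 11.6637
R₀ = 0.0000 + 16.1994 + 11.6637 = 27.8631

27.86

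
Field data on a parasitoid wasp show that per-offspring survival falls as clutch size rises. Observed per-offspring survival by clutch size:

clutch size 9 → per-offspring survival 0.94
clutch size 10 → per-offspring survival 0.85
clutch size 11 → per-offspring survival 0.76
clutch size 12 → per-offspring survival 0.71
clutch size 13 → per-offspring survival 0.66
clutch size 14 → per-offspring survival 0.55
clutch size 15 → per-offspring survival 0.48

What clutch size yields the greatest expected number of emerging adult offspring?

13

Expected emerging adult offspring = c × s(c):
  c=9: 9 × 0.94 = 8.460
  c=10: 10 × 0.85 = 8.500
  c=11: 11 × 0.76 = 8.360
  c=12: 12 × 0.71 = 8.520
  c=13: 13 × 0.66 = 8.580
  c=14: 14 × 0.55 = 7.700
  c=15: 15 × 0.48 = 7.200
Maximum at c = 13 (8.580 emerging adult offspring).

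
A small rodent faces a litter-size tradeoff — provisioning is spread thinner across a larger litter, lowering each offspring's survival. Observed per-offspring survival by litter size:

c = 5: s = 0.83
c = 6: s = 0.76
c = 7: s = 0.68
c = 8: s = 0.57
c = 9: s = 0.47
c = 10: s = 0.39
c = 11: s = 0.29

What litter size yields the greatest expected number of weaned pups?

Expected weaned pups = c × s(c):
  c=5: 5 × 0.83 = 4.150
  c=6: 6 × 0.76 = 4.560
  c=7: 7 × 0.68 = 4.760
  c=8: 8 × 0.57 = 4.560
  c=9: 9 × 0.47 = 4.230
  c=10: 10 × 0.39 = 3.900
  c=11: 11 × 0.29 = 3.190
Maximum at c = 7 (4.760 weaned pups).

7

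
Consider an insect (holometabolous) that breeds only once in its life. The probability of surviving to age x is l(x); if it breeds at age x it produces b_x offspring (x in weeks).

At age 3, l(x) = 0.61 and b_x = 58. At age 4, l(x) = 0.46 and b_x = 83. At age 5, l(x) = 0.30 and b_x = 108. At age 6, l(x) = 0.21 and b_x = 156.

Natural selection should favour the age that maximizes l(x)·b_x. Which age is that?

Expected offspring if breeding at age x = l(x) × b_x:
  age 3: 0.61 × 58 = 35.380
  age 4: 0.46 × 83 = 38.180
  age 5: 0.30 × 108 = 32.400
  age 6: 0.21 × 156 = 32.760
Maximum at age 4 (38.180).

4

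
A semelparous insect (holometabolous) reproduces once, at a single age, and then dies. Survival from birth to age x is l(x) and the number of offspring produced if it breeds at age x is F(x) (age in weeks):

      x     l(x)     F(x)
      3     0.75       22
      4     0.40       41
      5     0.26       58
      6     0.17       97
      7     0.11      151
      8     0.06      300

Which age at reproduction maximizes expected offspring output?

Expected offspring if breeding at age x = l(x) × F(x):
  age 3: 0.75 × 22 = 16.500
  age 4: 0.40 × 41 = 16.400
  age 5: 0.26 × 58 = 15.080
  age 6: 0.17 × 97 = 16.490
  age 7: 0.11 × 151 = 16.610
  age 8: 0.06 × 300 = 18.000
Maximum at age 8 (18.000).

8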